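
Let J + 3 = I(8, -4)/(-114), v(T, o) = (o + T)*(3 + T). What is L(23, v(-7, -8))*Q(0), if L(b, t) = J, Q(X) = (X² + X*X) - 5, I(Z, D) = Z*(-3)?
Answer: 265/19 ≈ 13.947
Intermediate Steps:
I(Z, D) = -3*Z
Q(X) = -5 + 2*X² (Q(X) = (X² + X²) - 5 = 2*X² - 5 = -5 + 2*X²)
v(T, o) = (3 + T)*(T + o) (v(T, o) = (T + o)*(3 + T) = (3 + T)*(T + o))
J = -53/19 (J = -3 - 3*8/(-114) = -3 - 24*(-1/114) = -3 + 4/19 = -53/19 ≈ -2.7895)
L(b, t) = -53/19
L(23, v(-7, -8))*Q(0) = -53*(-5 + 2*0²)/19 = -53*(-5 + 2*0)/19 = -53*(-5 + 0)/19 = -53/19*(-5) = 265/19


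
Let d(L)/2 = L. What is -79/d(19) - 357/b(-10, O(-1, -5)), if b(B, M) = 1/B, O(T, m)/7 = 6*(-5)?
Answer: 135581/38 ≈ 3567.9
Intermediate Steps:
O(T, m) = -210 (O(T, m) = 7*(6*(-5)) = 7*(-30) = -210)
d(L) = 2*L
-79/d(19) - 357/b(-10, O(-1, -5)) = -79/(2*19) - 357/(1/(-10)) = -79/38 - 357/(-⅒) = -79*1/38 - 357*(-10) = -79/38 + 3570 = 135581/38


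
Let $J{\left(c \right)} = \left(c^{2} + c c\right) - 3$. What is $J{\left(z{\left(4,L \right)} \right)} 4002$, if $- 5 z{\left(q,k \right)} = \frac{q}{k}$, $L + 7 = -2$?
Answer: $- \frac{8061362}{675} \approx -11943.0$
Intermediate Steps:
$L = -9$ ($L = -7 - 2 = -9$)
$z{\left(q,k \right)} = - \frac{q}{5 k}$ ($z{\left(q,k \right)} = - \frac{q \frac{1}{k}}{5} = - \frac{q}{5 k}$)
$J{\left(c \right)} = -3 + 2 c^{2}$ ($J{\left(c \right)} = \left(c^{2} + c^{2}\right) - 3 = 2 c^{2} - 3 = -3 + 2 c^{2}$)
$J{\left(z{\left(4,L \right)} \right)} 4002 = \left(-3 + 2 \left(\left(- \frac{1}{5}\right) 4 \frac{1}{-9}\right)^{2}\right) 4002 = \left(-3 + 2 \left(\left(- \frac{1}{5}\right) 4 \left(- \frac{1}{9}\right)\right)^{2}\right) 4002 = \left(-3 + 2 \left(\frac{4}{45}\right)^{2}\right) 4002 = \left(-3 + 2 \cdot \frac{16}{2025}\right) 4002 = \left(-3 + \frac{32}{2025}\right) 4002 = \left(- \frac{6043}{2025}\right) 4002 = - \frac{8061362}{675}$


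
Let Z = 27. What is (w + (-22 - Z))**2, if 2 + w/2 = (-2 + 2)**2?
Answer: 2809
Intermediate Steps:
w = -4 (w = -4 + 2*(-2 + 2)**2 = -4 + 2*0**2 = -4 + 2*0 = -4 + 0 = -4)
(w + (-22 - Z))**2 = (-4 + (-22 - 1*27))**2 = (-4 + (-22 - 27))**2 = (-4 - 49)**2 = (-53)**2 = 2809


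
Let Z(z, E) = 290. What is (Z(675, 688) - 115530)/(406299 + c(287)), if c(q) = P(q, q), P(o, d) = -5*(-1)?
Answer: -14405/50788 ≈ -0.28363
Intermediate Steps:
P(o, d) = 5
c(q) = 5
(Z(675, 688) - 115530)/(406299 + c(287)) = (290 - 115530)/(406299 + 5) = -115240/406304 = -115240*1/406304 = -14405/50788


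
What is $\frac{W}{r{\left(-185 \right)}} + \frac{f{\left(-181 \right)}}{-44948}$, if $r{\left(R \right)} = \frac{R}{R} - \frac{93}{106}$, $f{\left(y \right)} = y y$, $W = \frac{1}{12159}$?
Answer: $- \frac{5173668499}{7104795516} \approx -0.72819$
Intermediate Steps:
$W = \frac{1}{12159} \approx 8.2244 \cdot 10^{-5}$
$f{\left(y \right)} = y^{2}$
$r{\left(R \right)} = \frac{13}{106}$ ($r{\left(R \right)} = 1 - \frac{93}{106} = \frac{13}{106}$)
$\frac{W}{r{\left(-185 \right)}} + \frac{f{\left(-181 \right)}}{-44948} = \frac{1}{12159 \cdot \frac{13}{106}} + \frac{\left(-181\right)^{2}}{-44948} = \frac{1}{12159} \cdot \frac{106}{13} + 32761 \left(- \frac{1}{44948}\right) = \frac{106}{158067} - \frac{32761}{44948} = - \frac{5173668499}{7104795516}$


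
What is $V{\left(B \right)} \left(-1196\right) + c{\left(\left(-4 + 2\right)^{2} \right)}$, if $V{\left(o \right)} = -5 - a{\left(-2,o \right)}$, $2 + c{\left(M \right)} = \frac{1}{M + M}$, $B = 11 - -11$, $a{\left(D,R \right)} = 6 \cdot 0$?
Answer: $\frac{47825}{8} \approx 5978.1$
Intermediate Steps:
$a{\left(D,R \right)} = 0$
$B = 22$ ($B = 11 + 11 = 22$)
$c{\left(M \right)} = -2 + \frac{1}{2 M}$ ($c{\left(M \right)} = -2 + \frac{1}{M + M} = -2 + \frac{1}{2 M}$)
$V{\left(o \right)} = -5$ ($V{\left(o \right)} = -5 - 0 = -5 + 0 = -5$)
$V{\left(B \right)} \left(-1196\right) + c{\left(\left(-4 + 2\right)^{2} \right)} = \left(-5\right) \left(-1196\right) - \left(2 - \frac{1}{2 \left(-4 + 2\right)^{2}}\right) = 5980 - \left(2 - \frac{1}{2 \left(-2\right)^{2}}\right) = 5980 - \left(2 - \frac{1}{2 \cdot 4}\right) = 5980 + \left(-2 + \frac{1}{2} \cdot \frac{1}{4}\right) = 5980 + \left(-2 + \frac{1}{8}\right) = 5980 - \frac{15}{8} = \frac{47825}{8}$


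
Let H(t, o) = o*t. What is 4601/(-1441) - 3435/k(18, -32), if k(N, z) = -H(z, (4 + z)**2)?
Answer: -120379723/36151808 ≈ -3.3298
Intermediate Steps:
k(N, z) = -z*(4 + z)**2 (k(N, z) = -(4 + z)**2*z = -z*(4 + z)**2)
4601/(-1441) - 3435/k(18, -32) = 4601/(-1441) - 3435*1/(32*(4 - 32)**2) = 4601*(-1/1441) - 3435/((-1*(-32)*(-28)**2)) = -4601/1441 - 3435/((-1*(-32)*784)) = -4601/1441 - 3435/25088 = -120379723/36151808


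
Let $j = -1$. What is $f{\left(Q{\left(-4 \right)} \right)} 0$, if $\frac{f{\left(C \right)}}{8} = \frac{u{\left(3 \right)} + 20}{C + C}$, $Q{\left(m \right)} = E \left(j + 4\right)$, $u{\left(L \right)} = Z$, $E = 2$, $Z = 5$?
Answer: $0$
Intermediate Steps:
$u{\left(L \right)} = 5$
$Q{\left(m \right)} = 6$ ($Q{\left(m \right)} = 2 \left(-1 + 4\right) = 2 \cdot 3 = 6$)
$f{\left(C \right)} = \frac{100}{C}$ ($f{\left(C \right)} = 8 \frac{5 + 20}{C + C} = 8 \frac{25}{2 C} = \frac{100}{C}$)
$f{\left(Q{\left(-4 \right)} \right)} 0 = \frac{100}{6} \cdot 0 = 100 \cdot \frac{1}{6} \cdot 0 = \frac{50}{3} \cdot 0 = 0$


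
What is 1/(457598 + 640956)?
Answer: 1/1098554 ≈ 9.1029e-7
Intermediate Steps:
1/(457598 + 640956) = 1/1098554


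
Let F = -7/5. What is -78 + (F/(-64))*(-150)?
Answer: -2601/32 ≈ -81.281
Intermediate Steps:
F = -7/5 (F = -7*⅕ = -7/5 ≈ -1.4000)
-78 + (F/(-64))*(-150) = -78 - 7/5/(-64)*(-150) = -78 - 7/5*(-1/64)*(-150) = -78 + (7/320)*(-150) = -78 - 105/32 = -2601/32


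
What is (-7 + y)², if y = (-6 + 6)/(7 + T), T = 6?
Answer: 49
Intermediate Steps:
y = 0 (y = (-6 + 6)/(7 + 6) = 0/13 = 0*(1/13) = 0)
(-7 + y)² = (-7 + 0)² = (-7)² = 49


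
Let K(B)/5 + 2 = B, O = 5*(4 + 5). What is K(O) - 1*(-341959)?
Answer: 342174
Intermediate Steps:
O = 45 (O = 5*9 = 45)
K(B) = -10 + 5*B
K(O) - 1*(-341959) = (-10 + 5*45) - 1*(-341959) = (-10 + 225) + 341959 = 215 + 341959 = 342174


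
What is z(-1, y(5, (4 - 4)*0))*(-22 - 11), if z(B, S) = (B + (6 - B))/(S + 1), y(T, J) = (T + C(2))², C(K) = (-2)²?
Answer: -99/41 ≈ -2.4146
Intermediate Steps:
C(K) = 4
y(T, J) = (4 + T)² (y(T, J) = (T + 4)² = (4 + T)²)
z(B, S) = 6/(1 + S)
z(-1, y(5, (4 - 4)*0))*(-22 - 11) = (6/(1 + (4 + 5)²))*(-22 - 11) = (6/(1 + 9²))*(-33) = (6/(1 + 81))*(-33) = (6/82)*(-33) = (6*(1/82))*(-33) = (3/41)*(-33) = -99/41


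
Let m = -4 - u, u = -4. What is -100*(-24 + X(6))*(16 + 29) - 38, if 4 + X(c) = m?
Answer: 125962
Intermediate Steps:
m = 0 (m = -4 - 1*(-4) = -4 + 4 = 0)
X(c) = -4 (X(c) = -4 + 0 = -4)
-100*(-24 + X(6))*(16 + 29) - 38 = -100*(-24 - 4)*(16 + 29) - 38 = -(-2800)*45 - 38 = -100*(-1260) - 38 = 126000 - 38 = 125962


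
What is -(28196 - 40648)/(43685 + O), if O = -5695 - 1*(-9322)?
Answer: 3113/11828 ≈ 0.26319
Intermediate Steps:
O = 3627 (O = -5695 + 9322 = 3627)
-(28196 - 40648)/(43685 + O) = -(28196 - 40648)/(43685 + 3627) = -(-12452)/47312 = -1*(-3113/11828) = 3113/11828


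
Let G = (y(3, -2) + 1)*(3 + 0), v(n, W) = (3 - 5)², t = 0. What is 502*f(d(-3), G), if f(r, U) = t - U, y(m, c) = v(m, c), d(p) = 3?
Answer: -7530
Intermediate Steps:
v(n, W) = 4 (v(n, W) = (-2)² = 4)
y(m, c) = 4
G = 15 (G = (4 + 1)*(3 + 0) = 5*3 = 15)
f(r, U) = -U (f(r, U) = 0 - U = -U)
502*f(d(-3), G) = 502*(-1*15) = 502*(-15) = -7530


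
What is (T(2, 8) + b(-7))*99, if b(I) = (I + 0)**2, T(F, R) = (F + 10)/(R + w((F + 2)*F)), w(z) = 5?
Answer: 64251/13 ≈ 4942.4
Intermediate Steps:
T(F, R) = (10 + F)/(5 + R) (T(F, R) = (F + 10)/(R + 5) = (10 + F)/(5 + R))
b(I) = I**2
(T(2, 8) + b(-7))*99 = ((10 + 2)/(5 + 8) + (-7)**2)*99 = (12/13 + 49)*99 = (649/13)*99 = 64251/13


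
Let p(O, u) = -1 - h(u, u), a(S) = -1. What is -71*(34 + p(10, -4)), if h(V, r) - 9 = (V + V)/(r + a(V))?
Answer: -7952/5 ≈ -1590.4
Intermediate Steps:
h(V, r) = 9 + 2*V/(-1 + r) (h(V, r) = 9 + (V + V)/(r - 1) = 9 + (2*V)/(-1 + r) = 9 + 2*V/(-1 + r))
p(O, u) = -1 - (-9 + 11*u)/(-1 + u) (p(O, u) = -1 - (-9 + 2*u + 9*u)/(-1 + u) = -1 - (-9 + 11*u)/(-1 + u))
-71*(34 + p(10, -4)) = -71*(34 + 2*(5 - 6*(-4))/(-1 - 4)) = -71*(34 + 2*(5 + 24)/(-5)) = -71*(34 + 2*(-⅕)*29) = -71*(34 - 58/5) = -71*112/5 = -7952/5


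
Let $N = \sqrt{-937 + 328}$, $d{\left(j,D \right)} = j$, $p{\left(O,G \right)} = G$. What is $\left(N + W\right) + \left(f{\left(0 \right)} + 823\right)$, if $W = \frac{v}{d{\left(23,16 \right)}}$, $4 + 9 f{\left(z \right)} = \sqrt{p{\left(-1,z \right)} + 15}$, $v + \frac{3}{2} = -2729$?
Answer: $\frac{291389}{414} + \frac{\sqrt{15}}{9} + i \sqrt{609} \approx 704.27 + 24.678 i$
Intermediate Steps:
$v = - \frac{5461}{2}$ ($v = - \frac{3}{2} - 2729 = - \frac{5461}{2} \approx -2730.5$)
$f{\left(z \right)} = - \frac{4}{9} + \frac{\sqrt{15 + z}}{9}$ ($f{\left(z \right)} = - \frac{4}{9} + \frac{\sqrt{z + 15}}{9} = - \frac{4}{9} + \frac{\sqrt{15 + z}}{9}$)
$N = i \sqrt{609}$ ($N = \sqrt{-609} = i \sqrt{609} \approx 24.678 i$)
$W = - \frac{5461}{46}$ ($W = - \frac{5461}{2 \cdot 23} = \left(- \frac{5461}{2}\right) \frac{1}{23} = - \frac{5461}{46} \approx -118.72$)
$\left(N + W\right) + \left(f{\left(0 \right)} + 823\right) = \left(i \sqrt{609} - \frac{5461}{46}\right) + \left(\left(- \frac{4}{9} + \frac{\sqrt{15 + 0}}{9}\right) + 823\right) = \left(- \frac{5461}{46} + i \sqrt{609}\right) + \left(\left(- \frac{4}{9} + \frac{\sqrt{15}}{9}\right) + 823\right) = \left(- \frac{5461}{46} + i \sqrt{609}\right) + \left(\frac{7403}{9} + \frac{\sqrt{15}}{9}\right) = \frac{291389}{414} + \frac{\sqrt{15}}{9} + i \sqrt{609}$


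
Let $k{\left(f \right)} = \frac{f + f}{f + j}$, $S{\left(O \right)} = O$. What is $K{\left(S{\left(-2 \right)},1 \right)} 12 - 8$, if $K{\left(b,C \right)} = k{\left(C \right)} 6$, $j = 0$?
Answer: $136$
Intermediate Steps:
$k{\left(f \right)} = 2$ ($k{\left(f \right)} = \frac{f + f}{f + 0} = \frac{2 f}{f} = 2$)
$K{\left(b,C \right)} = 12$ ($K{\left(b,C \right)} = 2 \cdot 6 = 12$)
$K{\left(S{\left(-2 \right)},1 \right)} 12 - 8 = 12 \cdot 12 - 8 = 144 - 8 = 136$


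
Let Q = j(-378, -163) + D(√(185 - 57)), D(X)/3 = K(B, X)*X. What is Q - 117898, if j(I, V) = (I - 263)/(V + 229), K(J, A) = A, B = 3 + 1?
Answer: -7756565/66 ≈ -1.1752e+5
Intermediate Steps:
B = 4
j(I, V) = (-263 + I)/(229 + V)
D(X) = 3*X² (D(X) = 3*(X*X) = 3*X²)
Q = 24703/66 (Q = (-263 - 378)/(229 - 163) + 3*(√(185 - 57))² = -641/66 + 3*(√128)² = (1/66)*(-641) + 3*(8*√2)² = -641/66 + 3*128 = -641/66 + 384 = 24703/66 ≈ 374.29)
Q - 117898 = 24703/66 - 117898 = -7756565/66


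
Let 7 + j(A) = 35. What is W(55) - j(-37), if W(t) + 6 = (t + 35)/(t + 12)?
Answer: -2188/67 ≈ -32.657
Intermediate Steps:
j(A) = 28 (j(A) = -7 + 35 = 28)
W(t) = -6 + (35 + t)/(12 + t) (W(t) = -6 + (t + 35)/(t + 12) = -6 + (35 + t)/(12 + t))
W(55) - j(-37) = (-37 - 5*55)/(12 + 55) - 1*28 = (-37 - 275)/67 - 28 = (1/67)*(-312) - 28 = -312/67 - 28 = -2188/67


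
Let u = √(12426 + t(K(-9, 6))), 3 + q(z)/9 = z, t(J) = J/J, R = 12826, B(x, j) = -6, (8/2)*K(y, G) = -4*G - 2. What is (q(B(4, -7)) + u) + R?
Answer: 12745 + 17*√43 ≈ 12856.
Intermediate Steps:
K(y, G) = -½ - G (K(y, G) = (-4*G - 2)/4 = (-2 - 4*G)/4 = -½ - G)
t(J) = 1
q(z) = -27 + 9*z
u = 17*√43 (u = √(12426 + 1) = √12427 = 17*√43 ≈ 111.48)
(q(B(4, -7)) + u) + R = ((-27 + 9*(-6)) + 17*√43) + 12826 = ((-27 - 54) + 17*√43) + 12826 = (-81 + 17*√43) + 12826 = 12745 + 17*√43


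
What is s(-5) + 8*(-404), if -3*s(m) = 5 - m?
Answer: -9706/3 ≈ -3235.3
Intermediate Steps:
s(m) = -5/3 + m/3 (s(m) = -(5 - m)/3 = -5/3 + m/3)
s(-5) + 8*(-404) = (-5/3 + (1/3)*(-5)) + 8*(-404) = (-5/3 - 5/3) - 3232 = -10/3 - 3232 = -9706/3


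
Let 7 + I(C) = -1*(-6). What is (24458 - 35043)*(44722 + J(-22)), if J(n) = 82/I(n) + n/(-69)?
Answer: -32603726470/69 ≈ -4.7252e+8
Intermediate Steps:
I(C) = -1 (I(C) = -7 - 1*(-6) = -7 + 6 = -1)
J(n) = -82 - n/69 (J(n) = 82/(-1) + n/(-69) = 82*(-1) + n*(-1/69) = -82 - n/69)
(24458 - 35043)*(44722 + J(-22)) = (24458 - 35043)*(44722 + (-82 - 1/69*(-22))) = -10585*(44722 + (-82 + 22/69)) = -10585*(44722 - 5636/69) = -10585*3080182/69 = -32603726470/69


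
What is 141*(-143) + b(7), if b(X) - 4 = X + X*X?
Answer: -20103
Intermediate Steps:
b(X) = 4 + X + X² (b(X) = 4 + (X + X*X) = 4 + (X + X²) = 4 + X + X²)
141*(-143) + b(7) = 141*(-143) + (4 + 7 + 7²) = -20163 + (4 + 7 + 49) = -20163 + 60 = -20103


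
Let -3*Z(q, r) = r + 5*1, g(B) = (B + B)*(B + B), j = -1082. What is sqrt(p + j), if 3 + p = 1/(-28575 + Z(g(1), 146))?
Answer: I*sqrt(2000384015147)/42938 ≈ 32.939*I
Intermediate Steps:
g(B) = 4*B**2 (g(B) = (2*B)*(2*B) = 4*B**2)
Z(q, r) = -5/3 - r/3 (Z(q, r) = -(r + 5*1)/3 = -(r + 5)/3 = -(5 + r)/3 = -5/3 - r/3)
p = -257631/85876 (p = -3 + 1/(-28575 + (-5/3 - 1/3*146)) = -3 + 1/(-28575 + (-5/3 - 146/3)) = -3 + 1/(-28575 - 151/3) = -3 + 1/(-85876/3) = -3 - 3/85876 = -257631/85876 ≈ -3.0000)
sqrt(p + j) = sqrt(-257631/85876 - 1082) = sqrt(-93175463/85876) = I*sqrt(2000384015147)/42938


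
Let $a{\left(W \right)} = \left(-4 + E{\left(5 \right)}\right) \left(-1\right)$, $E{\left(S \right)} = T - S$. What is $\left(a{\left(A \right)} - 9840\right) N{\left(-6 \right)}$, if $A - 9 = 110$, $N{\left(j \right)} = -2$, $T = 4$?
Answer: $19670$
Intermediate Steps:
$E{\left(S \right)} = 4 - S$
$A = 119$ ($A = 9 + 110 = 119$)
$a{\left(W \right)} = 5$ ($a{\left(W \right)} = \left(-4 + \left(4 - 5\right)\right) \left(-1\right) = \left(-4 - 1\right) \left(-1\right) = \left(-5\right) \left(-1\right) = 5$)
$\left(a{\left(A \right)} - 9840\right) N{\left(-6 \right)} = \left(5 - 9840\right) \left(-2\right) = \left(-9835\right) \left(-2\right) = 19670$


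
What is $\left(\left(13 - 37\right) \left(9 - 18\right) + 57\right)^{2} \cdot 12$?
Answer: $894348$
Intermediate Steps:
$\left(\left(13 - 37\right) \left(9 - 18\right) + 57\right)^{2} \cdot 12 = \left(\left(-24\right) \left(-9\right) + 57\right)^{2} \cdot 12 = \left(216 + 57\right)^{2} \cdot 12 = 273^{2} \cdot 12 = 74529 \cdot 12 = 894348$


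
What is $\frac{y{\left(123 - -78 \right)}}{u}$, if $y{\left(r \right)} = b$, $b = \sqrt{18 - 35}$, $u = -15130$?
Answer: $- \frac{i \sqrt{17}}{15130} \approx - 0.00027251 i$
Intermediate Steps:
$b = i \sqrt{17}$ ($b = \sqrt{-17} = i \sqrt{17} \approx 4.1231 i$)
$y{\left(r \right)} = i \sqrt{17}$
$\frac{y{\left(123 - -78 \right)}}{u} = \frac{i \sqrt{17}}{-15130} = i \sqrt{17} \left(- \frac{1}{15130}\right) = - \frac{i \sqrt{17}}{15130}$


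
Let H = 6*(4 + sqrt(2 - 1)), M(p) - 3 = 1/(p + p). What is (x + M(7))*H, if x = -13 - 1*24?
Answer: -7125/7 ≈ -1017.9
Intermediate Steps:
M(p) = 3 + 1/(2*p) (M(p) = 3 + 1/(p + p) = 3 + 1/(2*p))
x = -37 (x = -13 - 24 = -37)
H = 30 (H = 6*(4 + sqrt(1)) = 6*(4 + 1) = 6*5 = 30)
(x + M(7))*H = (-37 + (3 + (1/2)/7))*30 = (-37 + (3 + (1/2)*(1/7)))*30 = (-37 + (3 + 1/14))*30 = (-37 + 43/14)*30 = -475/14*30 = -7125/7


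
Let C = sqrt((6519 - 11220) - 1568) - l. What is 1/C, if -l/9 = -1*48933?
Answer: -440397/193949523878 - I*sqrt(6269)/193949523878 ≈ -2.2707e-6 - 4.0824e-10*I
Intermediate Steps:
l = 440397 (l = -(-9)*48933 = -9*(-48933) = 440397)
C = -440397 + I*sqrt(6269) (C = sqrt((6519 - 11220) - 1568) - 1*440397 = sqrt(-4701 - 1568) - 440397 = sqrt(-6269) - 440397 = I*sqrt(6269) - 440397 = -440397 + I*sqrt(6269) ≈ -4.404e+5 + 79.177*I)
1/C = 1/(-440397 + I*sqrt(6269))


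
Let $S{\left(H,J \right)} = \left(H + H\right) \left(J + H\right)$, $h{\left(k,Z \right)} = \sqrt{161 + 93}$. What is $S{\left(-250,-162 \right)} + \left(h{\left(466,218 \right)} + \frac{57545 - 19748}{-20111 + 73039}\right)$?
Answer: $\frac{10903205797}{52928} + \sqrt{254} \approx 2.0602 \cdot 10^{5}$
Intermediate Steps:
$h{\left(k,Z \right)} = \sqrt{254}$
$S{\left(H,J \right)} = 2 H \left(H + J\right)$
$S{\left(-250,-162 \right)} + \left(h{\left(466,218 \right)} + \frac{57545 - 19748}{-20111 + 73039}\right) = 2 \left(-250\right) \left(-250 - 162\right) + \left(\sqrt{254} + \frac{57545 - 19748}{-20111 + 73039}\right) = 2 \left(-250\right) \left(-412\right) + \left(\sqrt{254} + \frac{37797}{52928}\right) = 206000 + \left(\sqrt{254} + 37797 \cdot \frac{1}{52928}\right) = 206000 + \left(\sqrt{254} + \frac{37797}{52928}\right) = 206000 + \left(\frac{37797}{52928} + \sqrt{254}\right) = \frac{10903205797}{52928} + \sqrt{254}$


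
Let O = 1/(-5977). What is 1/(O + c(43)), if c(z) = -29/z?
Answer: -5977/4032 ≈ -1.4824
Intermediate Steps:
O = -1/5977 ≈ -0.00016731
1/(O + c(43)) = 1/(-1/5977 - 29/43) = 1/(-4032/5977) = -5977/4032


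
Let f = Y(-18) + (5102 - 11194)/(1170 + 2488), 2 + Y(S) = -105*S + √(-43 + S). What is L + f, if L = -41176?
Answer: -71860798/1829 + I*√61 ≈ -39290.0 + 7.8102*I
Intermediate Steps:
Y(S) = -2 + √(-43 + S) - 105*S (Y(S) = -2 + (-105*S + √(-43 + S)) = -2 + (√(-43 + S) - 105*S) = -2 + √(-43 + S) - 105*S)
f = 3450106/1829 + I*√61 (f = (-2 + √(-43 - 18) - 105*(-18)) + (5102 - 11194)/(1170 + 2488) = (-2 + √(-61) + 1890) - 6092/3658 = (-2 + I*√61 + 1890) - 6092*1/3658 = (1888 + I*√61) - 3046/1829 = 3450106/1829 + I*√61 ≈ 1886.3 + 7.8102*I)
L + f = -41176 + (3450106/1829 + I*√61) = -71860798/1829 + I*√61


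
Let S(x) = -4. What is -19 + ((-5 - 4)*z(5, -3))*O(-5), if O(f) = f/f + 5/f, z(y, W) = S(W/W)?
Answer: -19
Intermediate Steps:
z(y, W) = -4
O(f) = 1 + 5/f
-19 + ((-5 - 4)*z(5, -3))*O(-5) = -19 + ((-5 - 4)*(-4))*((5 - 5)/(-5)) = -19 + (-9*(-4))*(-1/5*0) = -19 + 36*0 = -19 + 0 = -19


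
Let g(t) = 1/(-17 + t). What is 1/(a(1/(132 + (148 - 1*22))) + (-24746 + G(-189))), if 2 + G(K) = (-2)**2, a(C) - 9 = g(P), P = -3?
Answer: -20/494701 ≈ -4.0428e-5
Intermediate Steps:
a(C) = 179/20 (a(C) = 9 + 1/(-17 - 3) = 9 + 1/(-20) = 9 - 1/20 = 179/20)
G(K) = 2 (G(K) = -2 + (-2)**2 = -2 + 4 = 2)
1/(a(1/(132 + (148 - 1*22))) + (-24746 + G(-189))) = 1/(179/20 + (-24746 + 2)) = 1/(179/20 - 24744) = 1/(-494701/20) = -20/494701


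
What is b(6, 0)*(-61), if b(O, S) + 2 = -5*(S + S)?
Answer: 122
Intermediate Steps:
b(O, S) = -2 - 10*S (b(O, S) = -2 - 5*(S + S) = -2 - 10*S)
b(6, 0)*(-61) = (-2 - 10*0)*(-61) = (-2 + 0)*(-61) = -2*(-61) = 122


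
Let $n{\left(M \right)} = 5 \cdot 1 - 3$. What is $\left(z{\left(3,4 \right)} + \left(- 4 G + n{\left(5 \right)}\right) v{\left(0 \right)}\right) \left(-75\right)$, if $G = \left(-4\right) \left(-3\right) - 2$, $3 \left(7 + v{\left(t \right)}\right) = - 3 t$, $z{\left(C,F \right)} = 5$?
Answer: $-20325$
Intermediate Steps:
$n{\left(M \right)} = 2$ ($n{\left(M \right)} = 5 - 3 = 2$)
$v{\left(t \right)} = -7 - t$ ($v{\left(t \right)} = -7 + \frac{\left(-3\right) t}{3} = -7 - t$)
$G = 10$ ($G = 12 - 2 = 10$)
$\left(z{\left(3,4 \right)} + \left(- 4 G + n{\left(5 \right)}\right) v{\left(0 \right)}\right) \left(-75\right) = \left(5 + \left(\left(-4\right) 10 + 2\right) \left(-7 - 0\right)\right) \left(-75\right) = \left(5 + \left(-40 + 2\right) \left(-7 + 0\right)\right) \left(-75\right) = \left(5 - -266\right) \left(-75\right) = \left(5 + 266\right) \left(-75\right) = 271 \left(-75\right) = -20325$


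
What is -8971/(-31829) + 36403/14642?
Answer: 1290024469/466040218 ≈ 2.7681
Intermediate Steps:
-8971/(-31829) + 36403/14642 = -8971*(-1/31829) + 36403*(1/14642) = 8971/31829 + 36403/14642 = 1290024469/466040218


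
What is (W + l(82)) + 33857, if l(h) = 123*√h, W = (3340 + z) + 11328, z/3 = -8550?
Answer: 22875 + 123*√82 ≈ 23989.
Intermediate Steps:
z = -25650 (z = 3*(-8550) = -25650)
W = -10982 (W = (3340 - 25650) + 11328 = -22310 + 11328 = -10982)
(W + l(82)) + 33857 = (-10982 + 123*√82) + 33857 = 22875 + 123*√82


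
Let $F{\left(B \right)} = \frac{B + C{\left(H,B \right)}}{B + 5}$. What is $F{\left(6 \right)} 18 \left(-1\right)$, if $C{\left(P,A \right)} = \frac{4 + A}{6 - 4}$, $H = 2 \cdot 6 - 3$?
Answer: $-18$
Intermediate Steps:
$H = 9$ ($H = 12 - 3 = 9$)
$C{\left(P,A \right)} = 2 + \frac{A}{2}$ ($C{\left(P,A \right)} = \frac{4 + A}{2} = \left(4 + A\right) \frac{1}{2} = 2 + \frac{A}{2}$)
$F{\left(B \right)} = \frac{2 + \frac{3 B}{2}}{5 + B}$ ($F{\left(B \right)} = \frac{B + \left(2 + \frac{B}{2}\right)}{B + 5} = \frac{2 + \frac{3 B}{2}}{5 + B}$)
$F{\left(6 \right)} 18 \left(-1\right) = \frac{4 + 3 \cdot 6}{2 \left(5 + 6\right)} 18 \left(-1\right) = \frac{4 + 18}{2 \cdot 11} \cdot 18 \left(-1\right) = \frac{1}{2} \cdot \frac{1}{11} \cdot 22 \cdot 18 \left(-1\right) = 1 \cdot 18 \left(-1\right) = 18 \left(-1\right) = -18$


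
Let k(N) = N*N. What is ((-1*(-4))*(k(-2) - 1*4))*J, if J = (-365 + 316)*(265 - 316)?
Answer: 0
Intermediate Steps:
k(N) = N²
J = 2499 (J = -49*(-51) = 2499)
((-1*(-4))*(k(-2) - 1*4))*J = ((-1*(-4))*((-2)² - 1*4))*2499 = (4*(4 - 4))*2499 = (4*0)*2499 = 0*2499 = 0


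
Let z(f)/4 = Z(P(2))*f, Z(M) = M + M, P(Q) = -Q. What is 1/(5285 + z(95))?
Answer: 1/3765 ≈ 0.00026560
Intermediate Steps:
Z(M) = 2*M
z(f) = -16*f (z(f) = 4*((2*(-1*2))*f) = 4*((2*(-2))*f) = 4*(-4*f) = -16*f)
1/(5285 + z(95)) = 1/(5285 - 16*95) = 1/(5285 - 1520) = 1/3765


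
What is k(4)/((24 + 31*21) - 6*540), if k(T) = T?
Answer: -4/2565 ≈ -0.0015595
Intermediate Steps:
k(4)/((24 + 31*21) - 6*540) = 4/((24 + 31*21) - 6*540) = 4/((24 + 651) - 3240) = 4/(675 - 3240) = 4/(-2565) = 4*(-1/2565) = -4/2565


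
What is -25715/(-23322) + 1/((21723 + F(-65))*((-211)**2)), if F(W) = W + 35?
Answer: 2759488232913/2502694322674 ≈ 1.1026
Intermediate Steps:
F(W) = 35 + W
-25715/(-23322) + 1/((21723 + F(-65))*((-211)**2)) = -25715/(-23322) + 1/((21723 + (35 - 65))*((-211)**2)) = -25715*(-1/23322) + 1/((21723 - 30)*44521) = 25715/23322 + (1/44521)/21693 = 25715/23322 + (1/21693)*(1/44521) = 25715/23322 + 1/965794053 = 2759488232913/2502694322674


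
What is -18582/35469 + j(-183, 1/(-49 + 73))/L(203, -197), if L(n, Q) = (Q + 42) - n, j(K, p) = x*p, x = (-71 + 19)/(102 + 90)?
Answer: -851450335/1625331456 ≈ -0.52386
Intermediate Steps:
x = -13/48 (x = -52/192 = -52*1/192 = -13/48 ≈ -0.27083)
j(K, p) = -13*p/48
L(n, Q) = 42 + Q - n (L(n, Q) = (42 + Q) - n = 42 + Q - n)
-18582/35469 + j(-183, 1/(-49 + 73))/L(203, -197) = -18582/35469 + (-13/(48*(-49 + 73)))/(42 - 197 - 1*203) = -18582*1/35469 + (-13/48/24)/(42 - 197 - 203) = -6194/11823 - 13/48*1/24/(-358) = -6194/11823 - 13/1152*(-1/358) = -6194/11823 + 13/412416 = -851450335/1625331456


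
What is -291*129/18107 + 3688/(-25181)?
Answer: -1012048175/455952367 ≈ -2.2196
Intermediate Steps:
-291*129/18107 + 3688/(-25181) = -37539*1/18107 + 3688*(-1/25181) = -37539/18107 - 3688/25181 = -1012048175/455952367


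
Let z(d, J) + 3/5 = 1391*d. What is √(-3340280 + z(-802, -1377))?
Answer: I*√111396565/5 ≈ 2110.9*I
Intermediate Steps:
z(d, J) = -⅗ + 1391*d
√(-3340280 + z(-802, -1377)) = √(-3340280 + (-⅗ + 1391*(-802))) = √(-3340280 + (-⅗ - 1115582)) = √(-3340280 - 5577913/5) = √(-22279313/5) = I*√111396565/5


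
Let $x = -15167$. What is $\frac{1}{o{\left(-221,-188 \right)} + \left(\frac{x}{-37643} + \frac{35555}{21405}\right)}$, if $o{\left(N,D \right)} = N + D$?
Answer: $- \frac{161149683}{65577611047} \approx -0.0024574$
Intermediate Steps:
$o{\left(N,D \right)} = D + N$
$\frac{1}{o{\left(-221,-188 \right)} + \left(\frac{x}{-37643} + \frac{35555}{21405}\right)} = \frac{1}{\left(-188 - 221\right) + \left(- \frac{15167}{-37643} + \frac{35555}{21405}\right)} = \frac{1}{-409 + \left(\left(-15167\right) \left(- \frac{1}{37643}\right) + 35555 \cdot \frac{1}{21405}\right)} = \frac{1}{-409 + \left(\frac{15167}{37643} + \frac{7111}{4281}\right)} = \frac{1}{-409 + \frac{332609300}{161149683}} = \frac{1}{- \frac{65577611047}{161149683}} = - \frac{161149683}{65577611047}$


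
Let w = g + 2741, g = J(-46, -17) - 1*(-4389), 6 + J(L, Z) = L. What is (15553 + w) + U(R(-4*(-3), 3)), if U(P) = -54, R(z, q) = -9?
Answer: 22577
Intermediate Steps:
J(L, Z) = -6 + L
g = 4337 (g = (-6 - 46) - 1*(-4389) = -52 + 4389 = 4337)
w = 7078 (w = 4337 + 2741 = 7078)
(15553 + w) + U(R(-4*(-3), 3)) = (15553 + 7078) - 54 = 22631 - 54 = 22577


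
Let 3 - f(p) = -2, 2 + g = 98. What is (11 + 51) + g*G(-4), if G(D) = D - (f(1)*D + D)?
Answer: 1982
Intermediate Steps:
g = 96 (g = -2 + 98 = 96)
f(p) = 5 (f(p) = 3 - 1*(-2) = 3 + 2 = 5)
G(D) = -5*D (G(D) = D - (5*D + D) = D - 6*D = -5*D)
(11 + 51) + g*G(-4) = (11 + 51) + 96*(-5*(-4)) = 62 + 96*20 = 62 + 1920 = 1982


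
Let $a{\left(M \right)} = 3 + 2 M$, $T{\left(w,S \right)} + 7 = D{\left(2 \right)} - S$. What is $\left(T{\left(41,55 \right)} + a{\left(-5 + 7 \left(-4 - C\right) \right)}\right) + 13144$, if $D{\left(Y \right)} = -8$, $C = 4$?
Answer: $12955$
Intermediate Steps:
$T{\left(w,S \right)} = -15 - S$ ($T{\left(w,S \right)} = -7 - \left(8 + S\right) = -15 - S$)
$\left(T{\left(41,55 \right)} + a{\left(-5 + 7 \left(-4 - C\right) \right)}\right) + 13144 = \left(\left(-15 - 55\right) + \left(3 + 2 \left(-5 + 7 \left(-4 - 4\right)\right)\right)\right) + 13144 = \left(-70 + \left(3 + 2 \left(-5 + 7 \left(-8\right)\right)\right)\right) + 13144 = \left(-70 + \left(3 + 2 \left(-5 - 56\right)\right)\right) + 13144 = \left(-70 + \left(3 + 2 \left(-61\right)\right)\right) + 13144 = \left(-70 + \left(3 - 122\right)\right) + 13144 = \left(-70 - 119\right) + 13144 = -189 + 13144 = 12955$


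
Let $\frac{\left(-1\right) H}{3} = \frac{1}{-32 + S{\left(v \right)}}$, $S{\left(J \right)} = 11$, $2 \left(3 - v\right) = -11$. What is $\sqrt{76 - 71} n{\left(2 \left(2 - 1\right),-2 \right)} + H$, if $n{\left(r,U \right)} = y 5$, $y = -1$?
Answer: $\frac{1}{7} - 5 \sqrt{5} \approx -11.037$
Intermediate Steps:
$v = \frac{17}{2}$ ($v = 3 - - \frac{11}{2} = 3 + \frac{11}{2} = \frac{17}{2} \approx 8.5$)
$n{\left(r,U \right)} = -5$ ($n{\left(r,U \right)} = \left(-1\right) 5 = -5$)
$H = \frac{1}{7}$ ($H = - \frac{3}{-32 + 11} = - \frac{3}{-21} = \left(-3\right) \left(- \frac{1}{21}\right) = \frac{1}{7} \approx 0.14286$)
$\sqrt{76 - 71} n{\left(2 \left(2 - 1\right),-2 \right)} + H = \sqrt{76 - 71} \left(-5\right) + \frac{1}{7} = \sqrt{5} \left(-5\right) + \frac{1}{7} = - 5 \sqrt{5} + \frac{1}{7} = \frac{1}{7} - 5 \sqrt{5}$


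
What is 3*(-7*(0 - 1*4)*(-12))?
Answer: -1008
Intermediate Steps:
3*(-7*(0 - 1*4)*(-12)) = 3*(-7*(0 - 4)*(-12)) = 3*(-7*(-4)*(-12)) = 3*(28*(-12)) = 3*(-336) = -1008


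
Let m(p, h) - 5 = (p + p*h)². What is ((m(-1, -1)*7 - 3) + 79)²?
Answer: 12321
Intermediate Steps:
m(p, h) = 5 + (p + h*p)² (m(p, h) = 5 + (p + p*h)² = 5 + (p + h*p)²)
((m(-1, -1)*7 - 3) + 79)² = (((5 + (-1)²*(1 - 1)²)*7 - 3) + 79)² = (((5 + 1*0²)*7 - 3) + 79)² = (((5 + 1*0)*7 - 3) + 79)² = (((5 + 0)*7 - 3) + 79)² = ((5*7 - 3) + 79)² = ((35 - 3) + 79)² = (32 + 79)² = 111² = 12321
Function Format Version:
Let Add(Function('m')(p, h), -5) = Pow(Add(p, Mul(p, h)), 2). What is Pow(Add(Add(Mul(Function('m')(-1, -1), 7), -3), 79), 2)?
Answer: 12321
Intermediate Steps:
Function('m')(p, h) = Add(5, Pow(Add(p, Mul(h, p)), 2)) (Function('m')(p, h) = Add(5, Pow(Add(p, Mul(p, h)), 2)) = Add(5, Pow(Add(p, Mul(h, p)), 2)))
Pow(Add(Add(Mul(Function('m')(-1, -1), 7), -3), 79), 2) = Pow(Add(Add(Mul(Add(5, Mul(Pow(-1, 2), Pow(Add(1, -1), 2))), 7), -3), 79), 2) = Pow(Add(Add(Mul(Add(5, Mul(1, Pow(0, 2))), 7), -3), 79), 2) = Pow(Add(Add(Mul(Add(5, Mul(1, 0)), 7), -3), 79), 2) = Pow(Add(Add(Mul(Add(5, 0), 7), -3), 79), 2) = Pow(Add(Add(Mul(5, 7), -3), 79), 2) = Pow(Add(Add(35, -3), 79), 2) = Pow(Add(32, 79), 2) = Pow(111, 2) = 12321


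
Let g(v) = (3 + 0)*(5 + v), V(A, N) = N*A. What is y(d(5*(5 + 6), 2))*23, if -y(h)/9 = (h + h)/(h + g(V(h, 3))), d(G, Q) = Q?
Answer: -828/35 ≈ -23.657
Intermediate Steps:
V(A, N) = A*N
g(v) = 15 + 3*v (g(v) = 3*(5 + v) = 15 + 3*v)
y(h) = -18*h/(15 + 10*h) (y(h) = -9*(h + h)/(h + (15 + 3*(h*3))) = -9*2*h/(h + (15 + 3*(3*h))) = -9*2*h/(h + (15 + 9*h)) = -9*2*h/(15 + 10*h) = -18*h/(15 + 10*h))
y(d(5*(5 + 6), 2))*23 = -18*2/(15 + 10*2)*23 = -18*2/(15 + 20)*23 = -18*2/35*23 = -18*2*1/35*23 = -36/35*23 = -828/35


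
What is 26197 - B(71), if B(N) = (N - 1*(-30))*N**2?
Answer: -482944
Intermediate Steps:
B(N) = N**2*(30 + N) (B(N) = (N + 30)*N**2 = (30 + N)*N**2 = N**2*(30 + N))
26197 - B(71) = 26197 - 71**2*(30 + 71) = 26197 - 5041*101 = 26197 - 1*509141 = 26197 - 509141 = -482944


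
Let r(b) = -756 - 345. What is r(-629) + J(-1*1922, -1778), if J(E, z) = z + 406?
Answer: -2473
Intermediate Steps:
r(b) = -1101
J(E, z) = 406 + z
r(-629) + J(-1*1922, -1778) = -1101 + (406 - 1778) = -1101 - 1372 = -2473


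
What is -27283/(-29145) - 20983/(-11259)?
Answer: 306242944/109381185 ≈ 2.7998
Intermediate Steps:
-27283/(-29145) - 20983/(-11259) = -27283*(-1/29145) - 20983*(-1/11259) = 27283/29145 + 20983/11259 = 306242944/109381185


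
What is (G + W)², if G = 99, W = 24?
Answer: 15129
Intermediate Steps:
(G + W)² = (99 + 24)² = 123² = 15129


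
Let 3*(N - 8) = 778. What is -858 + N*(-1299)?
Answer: -348124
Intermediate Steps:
N = 802/3 (N = 8 + (1/3)*778 = 8 + 778/3 = 802/3 ≈ 267.33)
-858 + N*(-1299) = -858 + (802/3)*(-1299) = -858 - 347266 = -348124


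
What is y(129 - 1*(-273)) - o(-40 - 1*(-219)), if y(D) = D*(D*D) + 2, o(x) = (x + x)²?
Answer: 64836646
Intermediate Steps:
o(x) = 4*x² (o(x) = (2*x)² = 4*x²)
y(D) = 2 + D³ (y(D) = D*D² + 2 = D³ + 2 = 2 + D³)
y(129 - 1*(-273)) - o(-40 - 1*(-219)) = (2 + (129 - 1*(-273))³) - 4*(-40 - 1*(-219))² = (2 + (129 + 273)³) - 4*(-40 + 219)² = (2 + 402³) - 4*179² = (2 + 64964808) - 4*32041 = 64964810 - 1*128164 = 64964810 - 128164 = 64836646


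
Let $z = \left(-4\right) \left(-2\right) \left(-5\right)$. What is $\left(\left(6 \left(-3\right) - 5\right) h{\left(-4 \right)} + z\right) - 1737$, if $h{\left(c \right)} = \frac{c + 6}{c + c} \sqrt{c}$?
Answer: $-1777 + \frac{23 i}{2} \approx -1777.0 + 11.5 i$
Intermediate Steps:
$z = -40$ ($z = 8 \left(-5\right) = -40$)
$h{\left(c \right)} = \frac{6 + c}{2 \sqrt{c}}$ ($h{\left(c \right)} = \frac{6 + c}{2 c} \sqrt{c} = \frac{6 + c}{2 \sqrt{c}}$)
$\left(\left(6 \left(-3\right) - 5\right) h{\left(-4 \right)} + z\right) - 1737 = \left(\left(6 \left(-3\right) - 5\right) \frac{6 - 4}{2 \cdot 2 i} - 40\right) - 1737 = \left(\left(-18 - 5\right) \frac{1}{2} \left(- \frac{i}{2}\right) 2 - 40\right) - 1737 = \left(- 23 \left(- \frac{i}{2}\right) - 40\right) - 1737 = \left(\frac{23 i}{2} - 40\right) - 1737 = \left(-40 + \frac{23 i}{2}\right) - 1737 = -1777 + \frac{23 i}{2}$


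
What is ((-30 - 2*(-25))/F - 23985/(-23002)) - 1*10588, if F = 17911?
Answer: -4361707591961/411988822 ≈ -10587.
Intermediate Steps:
((-30 - 2*(-25))/F - 23985/(-23002)) - 1*10588 = ((-30 - 2*(-25))/17911 - 23985/(-23002)) - 1*10588 = ((-30 + 50)*(1/17911) - 23985*(-1/23002)) - 10588 = (20*(1/17911) + 23985/23002) - 10588 = (20/17911 + 23985/23002) - 10588 = 430055375/411988822 - 10588 = -4361707591961/411988822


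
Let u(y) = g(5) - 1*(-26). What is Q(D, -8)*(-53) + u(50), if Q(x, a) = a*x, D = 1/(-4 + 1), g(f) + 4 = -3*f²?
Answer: -583/3 ≈ -194.33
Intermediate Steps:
g(f) = -4 - 3*f²
D = -⅓ (D = 1/(-3) = -⅓ ≈ -0.33333)
u(y) = -53 (u(y) = (-4 - 3*5²) - 1*(-26) = (-4 - 3*25) + 26 = (-4 - 75) + 26 = -79 + 26 = -53)
Q(D, -8)*(-53) + u(50) = -8*(-⅓)*(-53) - 53 = (8/3)*(-53) - 53 = -424/3 - 53 = -583/3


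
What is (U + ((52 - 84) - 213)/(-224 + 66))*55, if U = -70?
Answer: -594825/158 ≈ -3764.7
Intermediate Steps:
(U + ((52 - 84) - 213)/(-224 + 66))*55 = (-70 + ((52 - 84) - 213)/(-224 + 66))*55 = (-70 + (-32 - 213)/(-158))*55 = (-70 - 245*(-1/158))*55 = (-70 + 245/158)*55 = -10815/158*55 = -594825/158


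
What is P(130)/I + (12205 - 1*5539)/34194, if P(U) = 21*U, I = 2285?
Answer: 3619381/2604443 ≈ 1.3897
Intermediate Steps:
P(130)/I + (12205 - 1*5539)/34194 = (21*130)/2285 + (12205 - 1*5539)/34194 = 2730*(1/2285) + (12205 - 5539)*(1/34194) = 546/457 + 6666*(1/34194) = 546/457 + 1111/5699 = 3619381/2604443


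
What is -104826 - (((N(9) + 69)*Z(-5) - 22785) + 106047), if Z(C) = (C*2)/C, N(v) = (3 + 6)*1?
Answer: -188244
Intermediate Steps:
N(v) = 9 (N(v) = 9*1 = 9)
Z(C) = 2 (Z(C) = (2*C)/C = 2)
-104826 - (((N(9) + 69)*Z(-5) - 22785) + 106047) = -104826 - (((9 + 69)*2 - 22785) + 106047) = -104826 - ((78*2 - 22785) + 106047) = -104826 - ((156 - 22785) + 106047) = -104826 - (-22629 + 106047) = -104826 - 1*83418 = -104826 - 83418 = -188244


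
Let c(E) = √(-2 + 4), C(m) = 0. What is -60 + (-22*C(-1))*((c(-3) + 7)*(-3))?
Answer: -60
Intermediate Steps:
c(E) = √2
-60 + (-22*C(-1))*((c(-3) + 7)*(-3)) = -60 + (-22*0)*((√2 + 7)*(-3)) = -60 + 0*((7 + √2)*(-3)) = -60 + 0*(-21 - 3*√2) = -60 + 0 = -60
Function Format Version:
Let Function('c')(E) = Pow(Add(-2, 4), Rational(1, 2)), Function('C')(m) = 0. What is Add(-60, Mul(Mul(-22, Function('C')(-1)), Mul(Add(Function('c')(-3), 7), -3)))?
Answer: -60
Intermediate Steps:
Function('c')(E) = Pow(2, Rational(1, 2))
Add(-60, Mul(Mul(-22, Function('C')(-1)), Mul(Add(Function('c')(-3), 7), -3))) = Add(-60, Mul(Mul(-22, 0), Mul(Add(Pow(2, Rational(1, 2)), 7), -3))) = Add(-60, Mul(0, Mul(Add(7, Pow(2, Rational(1, 2))), -3))) = Add(-60, Mul(0, Add(-21, Mul(-3, Pow(2, Rational(1, 2)))))) = Add(-60, 0) = -60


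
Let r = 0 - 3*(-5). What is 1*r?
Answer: 15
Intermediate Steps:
r = 15 (r = 0 + 15 = 15)
1*r = 1*15 = 15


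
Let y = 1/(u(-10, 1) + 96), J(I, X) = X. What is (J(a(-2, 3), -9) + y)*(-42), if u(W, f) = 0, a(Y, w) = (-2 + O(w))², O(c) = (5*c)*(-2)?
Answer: 6041/16 ≈ 377.56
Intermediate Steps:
O(c) = -10*c
a(Y, w) = (-2 - 10*w)²
y = 1/96 (y = 1/(0 + 96) = 1/96 ≈ 0.010417)
(J(a(-2, 3), -9) + y)*(-42) = (-9 + 1/96)*(-42) = -863/96*(-42) = 6041/16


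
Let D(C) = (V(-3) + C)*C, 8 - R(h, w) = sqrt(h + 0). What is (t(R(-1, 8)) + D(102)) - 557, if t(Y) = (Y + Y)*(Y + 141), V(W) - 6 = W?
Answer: 12535 - 314*I ≈ 12535.0 - 314.0*I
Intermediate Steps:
R(h, w) = 8 - sqrt(h) (R(h, w) = 8 - sqrt(h + 0) = 8 - sqrt(h))
V(W) = 6 + W
D(C) = C*(3 + C) (D(C) = ((6 - 3) + C)*C = (3 + C)*C = C*(3 + C))
t(Y) = 2*Y*(141 + Y) (t(Y) = (2*Y)*(141 + Y) = 2*Y*(141 + Y))
(t(R(-1, 8)) + D(102)) - 557 = (2*(8 - sqrt(-1))*(141 + (8 - sqrt(-1))) + 102*(3 + 102)) - 557 = (2*(8 - I)*(141 + (8 - I)) + 102*105) - 557 = (2*(8 - I)*(149 - I) + 10710) - 557 = (10710 + 2*(8 - I)*(149 - I)) - 557 = 10153 + 2*(8 - I)*(149 - I)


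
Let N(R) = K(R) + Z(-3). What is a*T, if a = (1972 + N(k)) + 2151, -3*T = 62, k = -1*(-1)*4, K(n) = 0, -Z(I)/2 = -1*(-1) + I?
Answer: -255874/3 ≈ -85291.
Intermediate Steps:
Z(I) = -2 - 2*I (Z(I) = -2*(-1*(-1) + I) = -2*(1 + I) = -2 - 2*I)
k = 4 (k = 1*4 = 4)
N(R) = 4 (N(R) = 0 + (-2 - 2*(-3)) = 0 + (-2 + 6) = 0 + 4 = 4)
T = -62/3 (T = -1/3*62 = -62/3 ≈ -20.667)
a = 4127 (a = (1972 + 4) + 2151 = 1976 + 2151 = 4127)
a*T = 4127*(-62/3) = -255874/3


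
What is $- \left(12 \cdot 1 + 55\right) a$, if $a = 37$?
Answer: $-2479$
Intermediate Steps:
$- \left(12 \cdot 1 + 55\right) a = - \left(12 \cdot 1 + 55\right) 37 = - \left(12 + 55\right) 37 = - 67 \cdot 37 = \left(-1\right) 2479 = -2479$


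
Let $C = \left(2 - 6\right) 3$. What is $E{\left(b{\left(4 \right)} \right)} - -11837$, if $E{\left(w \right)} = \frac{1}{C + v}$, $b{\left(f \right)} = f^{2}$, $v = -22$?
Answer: $\frac{402457}{34} \approx 11837.0$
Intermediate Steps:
$C = -12$ ($C = \left(-4\right) 3 = -12$)
$E{\left(w \right)} = - \frac{1}{34}$ ($E{\left(w \right)} = \frac{1}{-12 - 22} = \frac{1}{-34} = - \frac{1}{34}$)
$E{\left(b{\left(4 \right)} \right)} - -11837 = - \frac{1}{34} - -11837 = - \frac{1}{34} + 11837 = \frac{402457}{34}$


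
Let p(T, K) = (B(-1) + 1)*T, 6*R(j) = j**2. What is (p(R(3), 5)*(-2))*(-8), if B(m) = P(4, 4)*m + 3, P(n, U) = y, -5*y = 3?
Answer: 552/5 ≈ 110.40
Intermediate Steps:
y = -3/5 (y = -1/5*3 = -3/5 ≈ -0.60000)
P(n, U) = -3/5
R(j) = j**2/6
B(m) = 3 - 3*m/5 (B(m) = -3*m/5 + 3 = 3 - 3*m/5)
p(T, K) = 23*T/5 (p(T, K) = ((3 - 3/5*(-1)) + 1)*T = ((3 + 3/5) + 1)*T = (18/5 + 1)*T = 23*T/5)
(p(R(3), 5)*(-2))*(-8) = ((23*((1/6)*3**2)/5)*(-2))*(-8) = ((23*((1/6)*9)/5)*(-2))*(-8) = (((23/5)*(3/2))*(-2))*(-8) = ((69/10)*(-2))*(-8) = -69/5*(-8) = 552/5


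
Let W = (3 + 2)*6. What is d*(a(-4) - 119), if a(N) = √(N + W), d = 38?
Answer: -4522 + 38*√26 ≈ -4328.2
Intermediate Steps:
W = 30 (W = 5*6 = 30)
a(N) = √(30 + N) (a(N) = √(N + 30) = √(30 + N))
d*(a(-4) - 119) = 38*(√(30 - 4) - 119) = 38*(√26 - 119) = 38*(-119 + √26) = -4522 + 38*√26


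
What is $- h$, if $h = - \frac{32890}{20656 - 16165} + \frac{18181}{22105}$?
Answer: $\frac{645382579}{99273555} \approx 6.5011$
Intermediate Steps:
$h = - \frac{645382579}{99273555}$ ($h = - \frac{32890}{20656 - 16165} + 18181 \cdot \frac{1}{22105} = - \frac{32890}{4491} + \frac{18181}{22105} = - \frac{645382579}{99273555} \approx -6.5011$)
$- h = \left(-1\right) \left(- \frac{645382579}{99273555}\right) = \frac{645382579}{99273555}$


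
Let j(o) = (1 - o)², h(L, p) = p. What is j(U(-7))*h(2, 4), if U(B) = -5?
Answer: 144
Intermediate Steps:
j(U(-7))*h(2, 4) = (-1 - 5)²*4 = (-6)²*4 = 36*4 = 144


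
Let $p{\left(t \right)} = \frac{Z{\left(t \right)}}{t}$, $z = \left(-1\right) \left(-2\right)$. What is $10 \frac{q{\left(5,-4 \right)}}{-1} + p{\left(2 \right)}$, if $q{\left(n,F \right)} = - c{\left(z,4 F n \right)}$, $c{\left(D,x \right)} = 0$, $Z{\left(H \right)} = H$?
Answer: $1$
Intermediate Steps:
$z = 2$
$p{\left(t \right)} = 1$ ($p{\left(t \right)} = \frac{t}{t} = 1$)
$q{\left(n,F \right)} = 0$ ($q{\left(n,F \right)} = \left(-1\right) 0 = 0$)
$10 \frac{q{\left(5,-4 \right)}}{-1} + p{\left(2 \right)} = 10 \frac{0}{-1} + 1 = 10 \cdot 0 \left(-1\right) + 1 = 10 \cdot 0 + 1 = 0 + 1 = 1$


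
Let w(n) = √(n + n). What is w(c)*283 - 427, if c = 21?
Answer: -427 + 283*√42 ≈ 1407.0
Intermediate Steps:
w(n) = √2*√n (w(n) = √(2*n) = √2*√n)
w(c)*283 - 427 = (√2*√21)*283 - 427 = √42*283 - 427 = 283*√42 - 427 = -427 + 283*√42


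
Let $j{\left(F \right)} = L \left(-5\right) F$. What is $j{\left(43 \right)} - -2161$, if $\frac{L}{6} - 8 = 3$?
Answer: $-12029$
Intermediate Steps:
$L = 66$ ($L = 48 + 6 \cdot 3 = 48 + 18 = 66$)
$j{\left(F \right)} = - 330 F$ ($j{\left(F \right)} = 66 \left(-5\right) F = - 330 F$)
$j{\left(43 \right)} - -2161 = \left(-330\right) 43 - -2161 = -14190 + 2161 = -12029$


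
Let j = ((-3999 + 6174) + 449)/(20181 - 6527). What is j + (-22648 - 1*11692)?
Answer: -234437868/6827 ≈ -34340.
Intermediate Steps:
j = 1312/6827 (j = (2175 + 449)/13654 = 2624*(1/13654) = 1312/6827 ≈ 0.19218)
j + (-22648 - 1*11692) = 1312/6827 + (-22648 - 1*11692) = 1312/6827 + (-22648 - 11692) = 1312/6827 - 34340 = -234437868/6827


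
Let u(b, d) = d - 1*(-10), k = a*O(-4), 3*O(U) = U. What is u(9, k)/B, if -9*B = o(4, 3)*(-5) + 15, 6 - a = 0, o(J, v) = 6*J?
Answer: 6/35 ≈ 0.17143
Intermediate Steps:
a = 6 (a = 6 - 1*0 = 6 + 0 = 6)
O(U) = U/3
B = 35/3 (B = -((6*4)*(-5) + 15)/9 = -(24*(-5) + 15)/9 = -(-120 + 15)/9 = -⅑*(-105) = 35/3 ≈ 11.667)
k = -8 (k = 6*((⅓)*(-4)) = 6*(-4/3) = -8)
u(b, d) = 10 + d (u(b, d) = d + 10 = 10 + d)
u(9, k)/B = (10 - 8)/(35/3) = 2*(3/35) = 6/35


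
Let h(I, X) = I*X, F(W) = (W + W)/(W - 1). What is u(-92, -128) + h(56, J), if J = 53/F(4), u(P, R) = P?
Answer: 1021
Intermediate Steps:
F(W) = 2*W/(-1 + W) (F(W) = (2*W)/(-1 + W) = 2*W/(-1 + W))
J = 159/8 (J = 53/((2*4/(-1 + 4))) = 53/((2*4/3)) = 53/((2*4*(⅓))) = 53/(8/3) = 53*(3/8) = 159/8 ≈ 19.875)
u(-92, -128) + h(56, J) = -92 + 56*(159/8) = -92 + 1113 = 1021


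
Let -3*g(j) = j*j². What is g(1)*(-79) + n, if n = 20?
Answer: 139/3 ≈ 46.333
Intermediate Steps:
g(j) = -j³/3 (g(j) = -j*j²/3 = -j³/3)
g(1)*(-79) + n = -⅓*1³*(-79) + 20 = -⅓*1*(-79) + 20 = -⅓*(-79) + 20 = 79/3 + 20 = 139/3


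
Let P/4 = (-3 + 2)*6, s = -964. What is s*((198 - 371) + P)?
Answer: 189908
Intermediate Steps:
P = -24 (P = 4*((-3 + 2)*6) = 4*(-1*6) = 4*(-6) = -24)
s*((198 - 371) + P) = -964*((198 - 371) - 24) = -964*(-173 - 24) = -964*(-197) = 189908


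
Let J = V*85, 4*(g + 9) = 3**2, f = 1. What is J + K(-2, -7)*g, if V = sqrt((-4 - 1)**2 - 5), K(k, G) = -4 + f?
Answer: 81/4 + 170*sqrt(5) ≈ 400.38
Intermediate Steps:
K(k, G) = -3 (K(k, G) = -4 + 1 = -3)
g = -27/4 (g = -9 + (1/4)*3**2 = -9 + (1/4)*9 = -9 + 9/4 = -27/4 ≈ -6.7500)
V = 2*sqrt(5) (V = sqrt((-5)**2 - 5) = sqrt(25 - 5) = sqrt(20) = 2*sqrt(5) ≈ 4.4721)
J = 170*sqrt(5) (J = (2*sqrt(5))*85 = 170*sqrt(5) ≈ 380.13)
J + K(-2, -7)*g = 170*sqrt(5) - 3*(-27/4) = 170*sqrt(5) + 81/4 = 81/4 + 170*sqrt(5)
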